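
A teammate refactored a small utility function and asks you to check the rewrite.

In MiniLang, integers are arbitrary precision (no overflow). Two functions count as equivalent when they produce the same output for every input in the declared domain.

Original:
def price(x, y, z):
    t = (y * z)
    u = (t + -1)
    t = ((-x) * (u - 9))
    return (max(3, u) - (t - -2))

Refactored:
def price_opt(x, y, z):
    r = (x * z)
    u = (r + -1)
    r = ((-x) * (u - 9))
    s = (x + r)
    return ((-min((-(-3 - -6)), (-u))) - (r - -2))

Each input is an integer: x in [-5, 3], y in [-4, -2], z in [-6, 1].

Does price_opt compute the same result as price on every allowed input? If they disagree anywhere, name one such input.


Not equivalent: x=-5, y=-4, z=-6 separates them (-49 vs -73).
price: t = 24; u = 23; t = 70; return -49
price_opt: r = 30; u = 29; r = 100; s = 95; return -73
verdict: not equivalent; witness: x=-5, y=-4, z=-6


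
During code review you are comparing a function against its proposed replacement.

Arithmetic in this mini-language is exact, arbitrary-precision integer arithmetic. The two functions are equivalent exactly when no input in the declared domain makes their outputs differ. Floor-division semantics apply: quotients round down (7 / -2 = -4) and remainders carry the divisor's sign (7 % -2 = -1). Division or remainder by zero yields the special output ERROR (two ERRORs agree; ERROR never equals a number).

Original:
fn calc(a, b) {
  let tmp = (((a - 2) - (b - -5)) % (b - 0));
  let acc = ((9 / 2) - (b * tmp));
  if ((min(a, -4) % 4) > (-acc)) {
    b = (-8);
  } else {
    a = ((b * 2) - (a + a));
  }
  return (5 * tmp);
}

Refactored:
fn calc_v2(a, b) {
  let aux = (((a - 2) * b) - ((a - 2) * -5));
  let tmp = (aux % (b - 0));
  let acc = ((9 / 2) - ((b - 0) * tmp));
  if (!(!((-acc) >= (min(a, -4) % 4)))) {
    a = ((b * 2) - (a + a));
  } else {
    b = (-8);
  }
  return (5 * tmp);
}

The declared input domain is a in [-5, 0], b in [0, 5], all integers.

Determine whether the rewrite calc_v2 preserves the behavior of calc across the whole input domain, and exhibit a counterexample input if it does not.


Take a=-5, b=2.
calc: tmp := 0 | acc := 4 | ((min(a, -4) % 4) > (-acc)): true | b := -8 | result 0
calc_v2: aux := -49 | tmp := 1 | acc := 2 | (!(!((-acc) >= (min(a, -4) % 4)))): false | b := -8 | result 5
0 vs 5 — the two versions disagree here.
verdict: not equivalent; witness: a=-5, b=2


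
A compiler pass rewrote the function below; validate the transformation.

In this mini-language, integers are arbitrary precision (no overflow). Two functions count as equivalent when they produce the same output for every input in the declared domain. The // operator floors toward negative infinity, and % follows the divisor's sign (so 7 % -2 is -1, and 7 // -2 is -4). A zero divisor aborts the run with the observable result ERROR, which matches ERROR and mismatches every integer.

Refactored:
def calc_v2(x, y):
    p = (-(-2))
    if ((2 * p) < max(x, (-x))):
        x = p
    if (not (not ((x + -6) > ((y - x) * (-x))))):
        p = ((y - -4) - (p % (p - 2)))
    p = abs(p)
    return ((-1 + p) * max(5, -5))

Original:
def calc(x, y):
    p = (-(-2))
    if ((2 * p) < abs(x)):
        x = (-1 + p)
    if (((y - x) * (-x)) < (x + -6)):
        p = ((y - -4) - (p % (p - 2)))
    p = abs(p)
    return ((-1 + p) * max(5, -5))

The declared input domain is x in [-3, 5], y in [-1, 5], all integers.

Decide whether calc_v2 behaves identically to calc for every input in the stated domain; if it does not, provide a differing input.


Evaluate both at x=5, y=5.
calc: p = 2; ((2 * p) < abs(x)) -> true; x = 1; (((y - x) * (-x)) < (x + -6)) -> false; p = 2; return 5
calc_v2: p = 2; ((2 * p) < max(x, (-x))) -> true; x = 2; (not (not ((x + -6) > ((y - x) * (-x))))) -> true; division by zero -> ERROR
5 vs ERROR — the two versions disagree here.
verdict: not equivalent; witness: x=5, y=5


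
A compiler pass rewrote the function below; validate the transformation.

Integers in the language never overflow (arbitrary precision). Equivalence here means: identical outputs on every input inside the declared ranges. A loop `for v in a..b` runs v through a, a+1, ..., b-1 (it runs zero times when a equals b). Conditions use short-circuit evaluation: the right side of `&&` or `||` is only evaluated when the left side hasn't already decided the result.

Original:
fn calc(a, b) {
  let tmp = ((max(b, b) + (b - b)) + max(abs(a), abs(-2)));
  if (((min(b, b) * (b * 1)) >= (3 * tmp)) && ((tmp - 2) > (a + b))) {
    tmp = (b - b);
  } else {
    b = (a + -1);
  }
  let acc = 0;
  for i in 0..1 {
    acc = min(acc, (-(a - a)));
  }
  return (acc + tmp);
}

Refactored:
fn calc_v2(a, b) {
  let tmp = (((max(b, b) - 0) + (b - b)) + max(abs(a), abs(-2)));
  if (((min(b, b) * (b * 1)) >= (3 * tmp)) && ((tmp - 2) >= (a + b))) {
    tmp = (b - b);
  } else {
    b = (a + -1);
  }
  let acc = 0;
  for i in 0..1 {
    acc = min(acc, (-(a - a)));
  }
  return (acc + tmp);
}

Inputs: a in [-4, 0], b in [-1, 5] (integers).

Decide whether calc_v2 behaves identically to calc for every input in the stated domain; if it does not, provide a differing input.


There is a counterexample at a=0, b=5: 7 on one side, 0 on the other.
calc: tmp=7, then (((min(b, b) * (b * 1)) >= (3 * tmp)) && ((tmp - 2) > (a + b))) is false, then b=-1, then acc=0, then (i=0), then acc=0, then returns 7
calc_v2: tmp=7, then (((min(b, b) * (b * 1)) >= (3 * tmp)) && ((tmp - 2) >= (a + b))) is true, then tmp=0, then acc=0, then (i=0), then acc=0, then returns 0
verdict: not equivalent; witness: a=0, b=5


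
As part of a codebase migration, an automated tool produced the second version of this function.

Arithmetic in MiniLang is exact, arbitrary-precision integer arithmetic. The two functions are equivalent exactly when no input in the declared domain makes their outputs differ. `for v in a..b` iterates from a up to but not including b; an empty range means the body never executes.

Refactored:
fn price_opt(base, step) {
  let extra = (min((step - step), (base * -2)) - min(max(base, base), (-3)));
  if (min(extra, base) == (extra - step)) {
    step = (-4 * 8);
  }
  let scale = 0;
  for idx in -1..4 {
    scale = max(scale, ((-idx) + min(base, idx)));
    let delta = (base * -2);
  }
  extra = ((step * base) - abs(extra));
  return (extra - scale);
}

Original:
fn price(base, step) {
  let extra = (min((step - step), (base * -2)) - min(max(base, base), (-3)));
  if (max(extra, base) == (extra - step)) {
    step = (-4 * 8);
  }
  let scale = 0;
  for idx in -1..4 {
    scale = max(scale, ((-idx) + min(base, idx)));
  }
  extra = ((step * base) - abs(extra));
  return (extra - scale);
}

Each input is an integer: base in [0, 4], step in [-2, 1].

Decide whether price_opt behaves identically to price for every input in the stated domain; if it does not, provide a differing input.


These are not equivalent — on base=2, step=0 the outputs split (-1 vs -65).
price: extra = -1; (max(extra, base) == (extra - step)) -> false; scale = 0; [idx=-1]; scale = 0; [idx=0]; scale = 0; [idx=1]; scale = 0; [idx=2]; scale = 0; [idx=3]; scale = 0; extra = -1; return -1
price_opt: extra = -1; (min(extra, base) == (extra - step)) -> true; step = -32; scale = 0; [idx=-1]; scale = 0; delta = -4; [idx=0]; scale = 0; delta = -4; [idx=1]; scale = 0; delta = -4; [idx=2]; scale = 0; delta = -4; [idx=3]; scale = 0; delta = -4; extra = -65; return -65
verdict: not equivalent; witness: base=2, step=0


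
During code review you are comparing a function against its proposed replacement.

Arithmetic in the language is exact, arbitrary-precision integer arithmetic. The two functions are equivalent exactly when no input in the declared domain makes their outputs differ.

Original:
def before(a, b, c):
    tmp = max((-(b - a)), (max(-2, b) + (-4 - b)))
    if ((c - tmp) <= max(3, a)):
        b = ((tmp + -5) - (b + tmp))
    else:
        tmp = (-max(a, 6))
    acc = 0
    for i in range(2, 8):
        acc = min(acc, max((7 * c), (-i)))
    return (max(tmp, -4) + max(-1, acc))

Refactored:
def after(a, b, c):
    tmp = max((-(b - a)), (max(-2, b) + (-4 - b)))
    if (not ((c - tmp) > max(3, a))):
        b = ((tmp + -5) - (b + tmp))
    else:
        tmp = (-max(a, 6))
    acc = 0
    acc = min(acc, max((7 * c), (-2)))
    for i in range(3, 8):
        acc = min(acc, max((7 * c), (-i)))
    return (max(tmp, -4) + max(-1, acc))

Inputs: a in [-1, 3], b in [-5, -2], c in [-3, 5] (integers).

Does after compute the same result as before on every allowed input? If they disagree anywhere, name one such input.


Although arithmetic usage differs; also constant usage differs; also min/max/abs usage differs; also boolean connective usage differs; also loop structure differs; also statement counts differ; also comparison usage differs, 180/180 inputs agree.
verdict: equivalent


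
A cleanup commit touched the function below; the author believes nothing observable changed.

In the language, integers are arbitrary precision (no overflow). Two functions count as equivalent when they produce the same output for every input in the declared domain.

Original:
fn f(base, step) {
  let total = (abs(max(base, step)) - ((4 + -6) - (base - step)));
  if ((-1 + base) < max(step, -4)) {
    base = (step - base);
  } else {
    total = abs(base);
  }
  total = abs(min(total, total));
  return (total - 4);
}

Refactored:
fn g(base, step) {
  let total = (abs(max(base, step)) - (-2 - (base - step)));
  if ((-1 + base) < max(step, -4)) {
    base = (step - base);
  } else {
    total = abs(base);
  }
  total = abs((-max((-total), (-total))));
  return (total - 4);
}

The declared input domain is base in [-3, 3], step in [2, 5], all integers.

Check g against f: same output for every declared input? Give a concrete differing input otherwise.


Reading the diff, among the changes: constant usage differs; also min/max/abs usage differs; also arithmetic usage differs.
As a probe, take base=-3, step=3: f runs total becomes -1; next ((-1 + base) < max(step, -4)) evaluates to true; next base becomes 6; next total becomes 1; next final value -3; g runs total becomes -1; next ((-1 + base) < max(step, -4)) evaluates to true; next base becomes 6; next total becomes 1; next final value -3; both end at -3.
Checked all 28 inputs in the declared domain: the outputs agree on every one.
verdict: equivalent


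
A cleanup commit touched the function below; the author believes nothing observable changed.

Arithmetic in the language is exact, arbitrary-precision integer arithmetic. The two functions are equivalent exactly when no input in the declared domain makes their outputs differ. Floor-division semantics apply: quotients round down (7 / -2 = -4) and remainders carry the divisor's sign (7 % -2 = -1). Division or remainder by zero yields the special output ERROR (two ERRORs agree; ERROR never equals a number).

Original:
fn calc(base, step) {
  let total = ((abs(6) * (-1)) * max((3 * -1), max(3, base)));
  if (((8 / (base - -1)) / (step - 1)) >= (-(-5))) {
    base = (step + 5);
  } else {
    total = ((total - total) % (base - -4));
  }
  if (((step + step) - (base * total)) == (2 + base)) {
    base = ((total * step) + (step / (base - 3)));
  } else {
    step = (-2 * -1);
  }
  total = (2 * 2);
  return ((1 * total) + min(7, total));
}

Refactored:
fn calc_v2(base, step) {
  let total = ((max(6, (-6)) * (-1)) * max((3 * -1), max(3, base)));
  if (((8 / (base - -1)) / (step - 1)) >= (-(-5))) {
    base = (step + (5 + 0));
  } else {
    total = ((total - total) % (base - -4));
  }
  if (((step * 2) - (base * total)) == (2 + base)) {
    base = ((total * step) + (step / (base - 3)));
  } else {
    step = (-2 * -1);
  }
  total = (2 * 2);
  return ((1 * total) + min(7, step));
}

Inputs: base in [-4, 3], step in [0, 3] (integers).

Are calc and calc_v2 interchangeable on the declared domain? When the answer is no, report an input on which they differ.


Try base=-3, step=0.
calc: total := -18 | (((8 / (base - -1)) / (step - 1)) >= (-(-5))): false | total := 0 | (((step + step) - (base * total)) == (2 + base)): false | step := 2 | total := 4 | result 8
calc_v2: total := -18 | (((8 / (base - -1)) / (step - 1)) >= (-(-5))): false | total := 0 | (((step * 2) - (base * total)) == (2 + base)): false | step := 2 | total := 4 | result 6
8 vs 6 — the two versions disagree here.
verdict: not equivalent; witness: base=-3, step=0


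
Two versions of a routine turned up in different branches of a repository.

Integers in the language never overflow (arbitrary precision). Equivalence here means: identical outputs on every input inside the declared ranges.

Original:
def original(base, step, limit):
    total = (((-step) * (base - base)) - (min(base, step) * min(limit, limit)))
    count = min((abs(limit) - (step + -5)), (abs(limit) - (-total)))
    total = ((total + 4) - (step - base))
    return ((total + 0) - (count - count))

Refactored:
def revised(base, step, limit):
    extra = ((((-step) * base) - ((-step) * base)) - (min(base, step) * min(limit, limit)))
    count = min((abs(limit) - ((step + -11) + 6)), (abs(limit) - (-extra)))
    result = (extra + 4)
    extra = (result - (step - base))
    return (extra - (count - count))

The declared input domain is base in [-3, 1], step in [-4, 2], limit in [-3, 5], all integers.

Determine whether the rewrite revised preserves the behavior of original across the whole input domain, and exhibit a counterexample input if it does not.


Side by side, the visible changes include: statement counts differ, local variable names differ, arithmetic usage differs, constant usage differs.
One worked example (base=-1, step=0, limit=5) — original: total := 5 | count := 10 | total := 8 | result 8; revised: extra := 5 | count := 10 | result := 9 | extra := 8 | result 8; agreement on 8.
Across all 315 domain points the two functions coincide.
verdict: equivalent


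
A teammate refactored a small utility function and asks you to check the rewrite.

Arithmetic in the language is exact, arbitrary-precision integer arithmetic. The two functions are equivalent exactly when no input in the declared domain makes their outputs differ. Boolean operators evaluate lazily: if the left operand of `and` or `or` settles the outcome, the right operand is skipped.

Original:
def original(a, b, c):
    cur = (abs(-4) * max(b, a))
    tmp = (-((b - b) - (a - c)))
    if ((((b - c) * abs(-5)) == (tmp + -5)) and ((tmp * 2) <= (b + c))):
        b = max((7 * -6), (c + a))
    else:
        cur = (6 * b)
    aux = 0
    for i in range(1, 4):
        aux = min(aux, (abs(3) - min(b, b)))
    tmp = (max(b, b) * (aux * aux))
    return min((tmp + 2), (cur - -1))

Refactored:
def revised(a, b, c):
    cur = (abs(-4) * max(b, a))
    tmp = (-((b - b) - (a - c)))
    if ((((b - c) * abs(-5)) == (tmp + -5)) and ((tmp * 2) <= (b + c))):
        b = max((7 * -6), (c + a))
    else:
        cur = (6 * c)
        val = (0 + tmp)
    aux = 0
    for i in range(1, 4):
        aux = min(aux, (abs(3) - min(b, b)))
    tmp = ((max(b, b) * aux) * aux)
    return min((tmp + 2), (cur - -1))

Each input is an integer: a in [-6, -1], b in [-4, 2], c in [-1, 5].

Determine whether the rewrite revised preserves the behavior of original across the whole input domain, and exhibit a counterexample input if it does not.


There is a counterexample at a=-6, b=-4, c=-1: -23 on one side, -5 on the other.
original: cur = -16; tmp = -5; ((((b - c) * abs(-5)) == (tmp + -5)) and ((tmp * 2) <= (b + c))) -> false; cur = -24; aux = 0; [i=1]; aux = 0; [i=2]; aux = 0; [i=3]; aux = 0; tmp = 0; return -23
revised: cur = -16; tmp = -5; ((((b - c) * abs(-5)) == (tmp + -5)) and ((tmp * 2) <= (b + c))) -> false; cur = -6; val = -5; aux = 0; [i=1]; aux = 0; [i=2]; aux = 0; [i=3]; aux = 0; tmp = 0; return -5
verdict: not equivalent; witness: a=-6, b=-4, c=-1


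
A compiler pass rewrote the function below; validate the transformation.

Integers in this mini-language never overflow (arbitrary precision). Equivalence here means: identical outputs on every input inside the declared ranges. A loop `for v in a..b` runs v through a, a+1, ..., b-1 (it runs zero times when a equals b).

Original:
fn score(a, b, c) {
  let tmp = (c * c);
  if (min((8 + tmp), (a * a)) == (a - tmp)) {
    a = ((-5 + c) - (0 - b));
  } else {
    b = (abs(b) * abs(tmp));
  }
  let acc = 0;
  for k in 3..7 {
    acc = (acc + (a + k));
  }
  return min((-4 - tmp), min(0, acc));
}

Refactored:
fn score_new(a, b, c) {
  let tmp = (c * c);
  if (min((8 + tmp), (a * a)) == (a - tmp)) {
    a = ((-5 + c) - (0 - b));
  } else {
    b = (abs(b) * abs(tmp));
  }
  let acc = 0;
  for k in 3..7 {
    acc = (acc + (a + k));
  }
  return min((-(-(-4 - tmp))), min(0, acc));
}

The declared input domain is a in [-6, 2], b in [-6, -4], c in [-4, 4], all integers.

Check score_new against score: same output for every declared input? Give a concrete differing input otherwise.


Changes here: same computation, different form; the full 243-point sweep finds no disagreement.
verdict: equivalent


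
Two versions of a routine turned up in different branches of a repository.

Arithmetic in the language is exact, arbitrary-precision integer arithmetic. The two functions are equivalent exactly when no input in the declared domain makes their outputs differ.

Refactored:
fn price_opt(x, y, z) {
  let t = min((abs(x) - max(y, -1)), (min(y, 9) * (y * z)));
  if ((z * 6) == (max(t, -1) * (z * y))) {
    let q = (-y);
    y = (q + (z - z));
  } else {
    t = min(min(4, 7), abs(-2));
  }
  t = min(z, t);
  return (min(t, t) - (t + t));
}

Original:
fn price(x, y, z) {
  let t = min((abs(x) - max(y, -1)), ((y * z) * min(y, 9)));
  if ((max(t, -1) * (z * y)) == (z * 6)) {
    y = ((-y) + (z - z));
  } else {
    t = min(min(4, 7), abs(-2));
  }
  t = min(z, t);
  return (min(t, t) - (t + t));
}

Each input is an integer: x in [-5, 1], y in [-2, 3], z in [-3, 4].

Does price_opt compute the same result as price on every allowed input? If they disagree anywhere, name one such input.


The two are interchangeable: local variable names differ, plus statement counts differ, and every declared input agrees.
Tracing x=0, y=0, z=0: price: t becomes 0; next ((max(t, -1) * (z * y)) == (z * 6)) evaluates to true; next y becomes 0; next t becomes 0; next final value 0 | price_opt: t becomes 0; next ((z * 6) == (max(t, -1) * (z * y))) evaluates to true; next q becomes 0; next y becomes 0; next t becomes 0; next final value 0 — matching result 0.
An exhaustive pass over the 336 declared inputs shows identical outputs.
verdict: equivalent


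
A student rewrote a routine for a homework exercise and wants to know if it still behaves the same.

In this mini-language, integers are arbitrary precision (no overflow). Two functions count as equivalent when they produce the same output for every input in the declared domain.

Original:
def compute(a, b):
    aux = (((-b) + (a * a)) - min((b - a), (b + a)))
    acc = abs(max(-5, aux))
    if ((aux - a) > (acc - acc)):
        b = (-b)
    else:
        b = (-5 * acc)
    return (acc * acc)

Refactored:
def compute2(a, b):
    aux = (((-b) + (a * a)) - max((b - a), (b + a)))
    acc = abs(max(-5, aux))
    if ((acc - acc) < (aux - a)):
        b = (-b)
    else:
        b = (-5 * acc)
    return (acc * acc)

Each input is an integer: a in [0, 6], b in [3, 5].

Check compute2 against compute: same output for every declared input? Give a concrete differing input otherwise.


Not equivalent: a=1, b=3 separates them (16 vs 25).
compute: aux := -4 | acc := 4 | ((aux - a) > (acc - acc)): false | b := -20 | result 16
compute2: aux := -6 | acc := 5 | ((acc - acc) < (aux - a)): false | b := -25 | result 25
verdict: not equivalent; witness: a=1, b=3


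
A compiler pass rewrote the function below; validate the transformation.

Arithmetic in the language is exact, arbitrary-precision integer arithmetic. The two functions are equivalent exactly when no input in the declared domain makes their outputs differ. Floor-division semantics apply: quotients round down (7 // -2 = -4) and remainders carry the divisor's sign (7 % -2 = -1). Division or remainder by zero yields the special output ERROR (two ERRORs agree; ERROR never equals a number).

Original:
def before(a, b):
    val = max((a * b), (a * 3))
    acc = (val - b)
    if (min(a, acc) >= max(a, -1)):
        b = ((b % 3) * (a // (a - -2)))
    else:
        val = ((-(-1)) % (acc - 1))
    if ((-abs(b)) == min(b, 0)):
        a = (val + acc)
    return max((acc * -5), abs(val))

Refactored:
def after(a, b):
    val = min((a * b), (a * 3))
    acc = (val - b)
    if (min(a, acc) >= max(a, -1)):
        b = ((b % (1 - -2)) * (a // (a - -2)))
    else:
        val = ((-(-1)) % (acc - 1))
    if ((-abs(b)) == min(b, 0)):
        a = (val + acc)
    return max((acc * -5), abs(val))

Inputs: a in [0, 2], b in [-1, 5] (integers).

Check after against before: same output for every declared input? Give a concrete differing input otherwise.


There is a counterexample at a=1, b=-1: 3 on one side, 0 on the other.
before: val = 3; acc = 4; (min(a, acc) >= max(a, -1)) -> true; b = 0; ((-abs(b)) == min(b, 0)) -> true; a = 7; return 3
after: val = -1; acc = 0; (min(a, acc) >= max(a, -1)) -> false; val = 0; ((-abs(b)) == min(b, 0)) -> true; a = 0; return 0
verdict: not equivalent; witness: a=1, b=-1


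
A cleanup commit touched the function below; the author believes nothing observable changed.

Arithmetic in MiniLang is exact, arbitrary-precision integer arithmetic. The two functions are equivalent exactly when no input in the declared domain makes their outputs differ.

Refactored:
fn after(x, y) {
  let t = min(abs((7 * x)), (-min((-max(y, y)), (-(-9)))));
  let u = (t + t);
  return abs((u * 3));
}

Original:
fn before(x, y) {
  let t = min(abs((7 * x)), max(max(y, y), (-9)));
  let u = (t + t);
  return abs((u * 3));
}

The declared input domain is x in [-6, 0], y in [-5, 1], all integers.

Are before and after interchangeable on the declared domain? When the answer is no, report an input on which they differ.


Differences: min/max/abs usage differs — yet all 49 inputs agree.
verdict: equivalent


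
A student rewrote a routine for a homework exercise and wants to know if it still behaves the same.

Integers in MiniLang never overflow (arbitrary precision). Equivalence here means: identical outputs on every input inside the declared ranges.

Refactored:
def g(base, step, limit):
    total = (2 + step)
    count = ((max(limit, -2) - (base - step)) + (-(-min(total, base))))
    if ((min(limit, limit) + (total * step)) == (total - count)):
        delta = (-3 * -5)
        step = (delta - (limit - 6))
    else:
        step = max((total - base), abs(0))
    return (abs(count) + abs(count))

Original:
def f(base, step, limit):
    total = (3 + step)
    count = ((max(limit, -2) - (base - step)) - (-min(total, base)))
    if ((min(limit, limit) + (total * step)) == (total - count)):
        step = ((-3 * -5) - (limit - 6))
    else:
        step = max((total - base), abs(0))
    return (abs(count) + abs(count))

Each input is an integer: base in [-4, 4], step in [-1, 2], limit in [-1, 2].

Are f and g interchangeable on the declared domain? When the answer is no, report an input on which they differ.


The rewrite breaks on base=2, step=-1, limit=-1, where the results are 4 and 6.
f: total = 2; count = -2; ((min(limit, limit) + (total * step)) == (total - count)) -> false; step = 0; return 4
g: total = 1; count = -3; ((min(limit, limit) + (total * step)) == (total - count)) -> false; step = 0; return 6
verdict: not equivalent; witness: base=2, step=-1, limit=-1


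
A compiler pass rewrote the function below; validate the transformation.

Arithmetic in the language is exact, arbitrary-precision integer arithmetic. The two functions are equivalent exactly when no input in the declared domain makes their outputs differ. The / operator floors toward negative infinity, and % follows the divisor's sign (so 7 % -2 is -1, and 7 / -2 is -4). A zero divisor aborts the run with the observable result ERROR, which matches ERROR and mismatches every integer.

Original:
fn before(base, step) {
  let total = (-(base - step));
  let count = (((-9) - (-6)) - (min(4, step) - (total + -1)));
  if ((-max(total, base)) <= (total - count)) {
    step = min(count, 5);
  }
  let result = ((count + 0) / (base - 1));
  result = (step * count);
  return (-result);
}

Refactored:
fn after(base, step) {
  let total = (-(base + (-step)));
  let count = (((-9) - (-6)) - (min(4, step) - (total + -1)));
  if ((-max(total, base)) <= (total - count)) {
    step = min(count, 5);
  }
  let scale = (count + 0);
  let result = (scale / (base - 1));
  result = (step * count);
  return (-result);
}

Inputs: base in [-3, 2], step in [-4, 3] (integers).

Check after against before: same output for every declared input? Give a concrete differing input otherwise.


Comparing the listings, the differences include: statement counts differ; and arithmetic usage differs; and local variable names differ.
One worked example (base=2, step=1) — before: total=-1, then count=-6, then ((-max(total, base)) <= (total - count)) is true, then step=-6, then result=-6, then result=36, then returns -36; after: total=-1, then count=-6, then ((-max(total, base)) <= (total - count)) is true, then step=-6, then scale=-6, then result=-6, then result=36, then returns -36; agreement on -36.
Every one of the 48 inputs gives matching results.
verdict: equivalent


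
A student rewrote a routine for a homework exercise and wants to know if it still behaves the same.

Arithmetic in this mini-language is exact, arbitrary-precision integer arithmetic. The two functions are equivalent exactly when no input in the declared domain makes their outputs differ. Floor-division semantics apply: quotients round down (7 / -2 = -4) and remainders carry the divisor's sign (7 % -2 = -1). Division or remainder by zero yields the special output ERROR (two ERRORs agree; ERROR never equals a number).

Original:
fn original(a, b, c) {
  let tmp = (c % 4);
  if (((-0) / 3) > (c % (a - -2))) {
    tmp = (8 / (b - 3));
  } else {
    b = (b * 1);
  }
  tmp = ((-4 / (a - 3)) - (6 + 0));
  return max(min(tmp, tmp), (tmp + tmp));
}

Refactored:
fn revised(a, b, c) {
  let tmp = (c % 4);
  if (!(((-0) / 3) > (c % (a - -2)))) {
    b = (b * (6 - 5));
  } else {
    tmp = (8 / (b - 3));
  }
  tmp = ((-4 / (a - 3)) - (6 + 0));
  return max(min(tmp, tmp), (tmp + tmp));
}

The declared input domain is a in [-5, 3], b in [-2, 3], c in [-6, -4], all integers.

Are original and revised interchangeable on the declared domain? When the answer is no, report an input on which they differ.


The two versions differ — the changes include boolean connective usage differs, plus constant usage differs, plus arithmetic usage differs.
One worked example (a=-3, b=2, c=-5) — original: tmp = 3; (((-0) / 3) > (c % (a - -2))) -> false; b = 2; tmp = -6; return -6; revised: tmp = 3; (!(((-0) / 3) > (c % (a - -2)))) -> true; b = 2; tmp = -6; return -6; agreement on -6.
Across all 162 domain points the two functions coincide.
verdict: equivalent


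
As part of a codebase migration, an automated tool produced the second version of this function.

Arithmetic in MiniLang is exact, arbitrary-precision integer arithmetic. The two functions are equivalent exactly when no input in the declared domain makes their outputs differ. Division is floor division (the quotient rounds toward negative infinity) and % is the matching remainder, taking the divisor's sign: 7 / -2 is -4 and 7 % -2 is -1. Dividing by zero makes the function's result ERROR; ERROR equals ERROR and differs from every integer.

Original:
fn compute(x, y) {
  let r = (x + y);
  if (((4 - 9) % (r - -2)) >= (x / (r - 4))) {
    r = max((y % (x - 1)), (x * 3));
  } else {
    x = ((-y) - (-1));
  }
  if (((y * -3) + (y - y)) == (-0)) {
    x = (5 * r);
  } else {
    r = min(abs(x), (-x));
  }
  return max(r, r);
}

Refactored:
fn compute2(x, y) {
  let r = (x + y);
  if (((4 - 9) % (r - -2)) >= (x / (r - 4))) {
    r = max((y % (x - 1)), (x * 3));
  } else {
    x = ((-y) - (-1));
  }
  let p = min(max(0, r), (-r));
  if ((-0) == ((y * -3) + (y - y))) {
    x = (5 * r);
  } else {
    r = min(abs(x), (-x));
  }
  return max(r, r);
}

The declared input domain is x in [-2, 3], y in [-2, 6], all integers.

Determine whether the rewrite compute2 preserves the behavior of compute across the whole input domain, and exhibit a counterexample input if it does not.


Behavior is preserved: although statement counts differ; min/max/abs usage differs; local variable names differ; constant usage differs, the outputs never diverge.
Tracing x=3, y=2: compute: r=5, then (((4 - 9) % (r - -2)) >= (x / (r - 4))) is false, then x=-1, then (((y * -3) + (y - y)) == (-0)) is false, then r=1, then returns 1 | compute2: r=5, then (((4 - 9) % (r - -2)) >= (x / (r - 4))) is false, then x=-1, then p=-5, then ((-0) == ((y * -3) + (y - y))) is false, then r=1, then returns 1 — matching result 1.
Checked all 54 inputs in the declared domain: the outputs agree on every one.
verdict: equivalent


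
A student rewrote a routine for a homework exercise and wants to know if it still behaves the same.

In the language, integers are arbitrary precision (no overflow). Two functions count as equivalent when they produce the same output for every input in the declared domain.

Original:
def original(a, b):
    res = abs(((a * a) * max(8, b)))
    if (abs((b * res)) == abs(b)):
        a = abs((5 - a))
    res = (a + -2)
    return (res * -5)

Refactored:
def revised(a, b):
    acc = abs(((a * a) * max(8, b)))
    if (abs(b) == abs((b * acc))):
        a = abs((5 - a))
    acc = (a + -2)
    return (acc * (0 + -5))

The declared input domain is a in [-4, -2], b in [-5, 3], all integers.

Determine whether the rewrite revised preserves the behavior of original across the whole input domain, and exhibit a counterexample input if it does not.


The two are interchangeable: constant usage differs; also local variable names differ; also arithmetic usage differs, and every declared input agrees.
As a probe, take a=-4, b=3: original runs res becomes 128; next (abs((b * res)) == abs(b)) evaluates to false; next res becomes -6; next final value 30; revised runs acc becomes 128; next (abs(b) == abs((b * acc))) evaluates to false; next acc becomes -6; next final value 30; both end at 30.
Every one of the 27 inputs gives matching results.
verdict: equivalent


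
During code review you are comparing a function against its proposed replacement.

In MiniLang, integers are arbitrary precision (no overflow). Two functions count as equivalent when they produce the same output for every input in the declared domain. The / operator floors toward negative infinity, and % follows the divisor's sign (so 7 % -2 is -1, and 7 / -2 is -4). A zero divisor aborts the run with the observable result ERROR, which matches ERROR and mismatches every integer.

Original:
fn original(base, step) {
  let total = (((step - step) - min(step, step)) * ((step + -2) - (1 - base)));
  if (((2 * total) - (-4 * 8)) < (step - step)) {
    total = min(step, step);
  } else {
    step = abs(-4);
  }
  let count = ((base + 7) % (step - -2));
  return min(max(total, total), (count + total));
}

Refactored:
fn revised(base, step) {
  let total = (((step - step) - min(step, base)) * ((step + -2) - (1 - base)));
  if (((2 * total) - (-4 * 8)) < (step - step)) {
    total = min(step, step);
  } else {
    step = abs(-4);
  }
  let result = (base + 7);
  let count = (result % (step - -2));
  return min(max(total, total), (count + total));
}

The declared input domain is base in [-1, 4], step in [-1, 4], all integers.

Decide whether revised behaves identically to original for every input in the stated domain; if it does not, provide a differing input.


Not equivalent: base=-1, step=0 separates them (0 vs -4).
original: total becomes 0; next (((2 * total) - (-4 * 8)) < (step - step)) evaluates to false; next step becomes 4; next count becomes 0; next final value 0
revised: total becomes -4; next (((2 * total) - (-4 * 8)) < (step - step)) evaluates to false; next step becomes 4; next result becomes 6; next count becomes 0; next final value -4
verdict: not equivalent; witness: base=-1, step=0


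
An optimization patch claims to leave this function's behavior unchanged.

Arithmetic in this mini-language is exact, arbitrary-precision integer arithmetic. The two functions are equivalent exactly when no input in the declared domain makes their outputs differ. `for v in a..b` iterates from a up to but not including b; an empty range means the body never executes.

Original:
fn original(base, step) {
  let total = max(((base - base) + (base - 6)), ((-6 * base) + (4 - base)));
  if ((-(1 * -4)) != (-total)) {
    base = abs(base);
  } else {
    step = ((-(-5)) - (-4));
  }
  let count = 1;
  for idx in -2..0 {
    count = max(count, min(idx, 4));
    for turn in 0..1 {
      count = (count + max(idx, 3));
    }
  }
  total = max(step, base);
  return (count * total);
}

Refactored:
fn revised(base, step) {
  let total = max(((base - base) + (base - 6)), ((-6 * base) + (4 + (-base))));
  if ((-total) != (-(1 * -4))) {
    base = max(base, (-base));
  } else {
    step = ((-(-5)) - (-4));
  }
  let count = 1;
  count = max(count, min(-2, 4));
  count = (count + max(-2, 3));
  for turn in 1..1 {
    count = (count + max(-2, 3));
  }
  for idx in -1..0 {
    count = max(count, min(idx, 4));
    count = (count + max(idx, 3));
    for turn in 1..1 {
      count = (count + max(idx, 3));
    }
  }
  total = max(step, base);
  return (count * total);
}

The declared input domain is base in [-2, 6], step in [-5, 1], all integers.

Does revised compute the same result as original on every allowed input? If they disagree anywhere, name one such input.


The two versions differ — the changes include constant usage differs, and loop structure differs, and min/max/abs usage differs, and arithmetic usage differs, and statement counts differ.
As a probe, take base=1, step=0: original runs total becomes -3; next ((-(1 * -4)) != (-total)) evaluates to true; next base becomes 1; next count becomes 1; next at idx=-2:; next count becomes 1; next at turn=0:; next count becomes 4; next at idx=-1:; next count becomes 4; next at turn=0:; next count becomes 7; next total becomes 1; next final value 7; revised runs total becomes -3; next ((-total) != (-(1 * -4))) evaluates to true; next base becomes 1; next count becomes 1; next count becomes 1; next count becomes 4; next turn never enters its loop body; next at idx=-1:; next count becomes 4; next count becomes 7; next turn never enters its loop body; next total becomes 1; next final value 7; both end at 7.
Checked all 63 inputs in the declared domain: the outputs agree on every one.
verdict: equivalent


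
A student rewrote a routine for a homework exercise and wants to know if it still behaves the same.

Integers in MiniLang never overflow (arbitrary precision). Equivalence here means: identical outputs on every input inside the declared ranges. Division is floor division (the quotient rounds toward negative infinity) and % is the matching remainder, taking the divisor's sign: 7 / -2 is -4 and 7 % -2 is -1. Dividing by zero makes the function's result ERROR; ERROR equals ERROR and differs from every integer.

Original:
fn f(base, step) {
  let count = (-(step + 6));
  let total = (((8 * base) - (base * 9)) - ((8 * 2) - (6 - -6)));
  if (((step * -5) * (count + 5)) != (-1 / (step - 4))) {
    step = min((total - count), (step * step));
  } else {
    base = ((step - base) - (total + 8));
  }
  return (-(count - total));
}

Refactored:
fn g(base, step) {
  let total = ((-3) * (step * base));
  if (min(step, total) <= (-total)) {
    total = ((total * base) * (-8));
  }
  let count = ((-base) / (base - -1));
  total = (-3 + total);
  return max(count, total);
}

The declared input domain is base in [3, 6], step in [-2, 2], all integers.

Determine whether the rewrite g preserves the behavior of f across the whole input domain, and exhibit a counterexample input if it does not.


There is a counterexample at base=3, step=-2: -3 on one side, 15 on the other.
f: count := -4 | total := -7 | (((step * -5) * (count + 5)) != (-1 / (step - 4))): true | step := -3 | result -3
g: total := 18 | (min(step, total) <= (-total)): false | count := -1 | total := 15 | result 15
verdict: not equivalent; witness: base=3, step=-2


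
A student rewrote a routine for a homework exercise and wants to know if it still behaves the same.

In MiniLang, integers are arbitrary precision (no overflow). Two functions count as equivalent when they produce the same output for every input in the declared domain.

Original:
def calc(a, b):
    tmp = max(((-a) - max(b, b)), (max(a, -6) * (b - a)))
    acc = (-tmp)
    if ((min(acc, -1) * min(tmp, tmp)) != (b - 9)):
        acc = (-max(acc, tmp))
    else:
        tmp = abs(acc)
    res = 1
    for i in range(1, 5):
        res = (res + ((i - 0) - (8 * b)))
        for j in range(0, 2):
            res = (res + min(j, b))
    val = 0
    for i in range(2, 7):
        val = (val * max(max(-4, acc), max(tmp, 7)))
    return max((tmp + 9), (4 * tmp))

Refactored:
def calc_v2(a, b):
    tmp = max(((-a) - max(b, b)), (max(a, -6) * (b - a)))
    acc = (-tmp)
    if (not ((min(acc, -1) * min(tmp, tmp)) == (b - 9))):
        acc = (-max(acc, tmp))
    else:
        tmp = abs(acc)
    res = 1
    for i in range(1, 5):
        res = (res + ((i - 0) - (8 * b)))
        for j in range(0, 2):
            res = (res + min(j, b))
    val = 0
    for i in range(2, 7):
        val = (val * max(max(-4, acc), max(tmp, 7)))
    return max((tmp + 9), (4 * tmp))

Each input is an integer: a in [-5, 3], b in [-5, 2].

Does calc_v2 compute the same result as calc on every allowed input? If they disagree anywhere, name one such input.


The two are interchangeable: comparison usage differs, plus boolean connective usage differs, and every declared input agrees.
Tracing a=1, b=0: calc: tmp = -1; acc = 1; ((min(acc, -1) * min(tmp, tmp)) != (b - 9)) -> true; acc = -1; res = 1; [i=1]; res = 2; [j=0]; res = 2; [j=1]; res = 2; [i=2]; res = 4; [j=0]; res = 4; [j=1]; res = 4; [i=3]; res = 7; [j=0]; res = 7; [j=1]; res = 7; [i=4]; res = 11; [j=0]; res = 11; [j=1]; res = 11; val = 0; [i=2]; val = 0; [i=3]; val = 0; [i=4]; val = 0; [i=5]; val = 0; [i=6]; val = 0; return 8 | calc_v2: tmp = -1; acc = 1; (not ((min(acc, -1) * min(tmp, tmp)) == (b - 9))) -> true; acc = -1; res = 1; [i=1]; res = 2; [j=0]; res = 2; [j=1]; res = 2; [i=2]; res = 4; [j=0]; res = 4; [j=1]; res = 4; [i=3]; res = 7; [j=0]; res = 7; [j=1]; res = 7; [i=4]; res = 11; [j=0]; res = 11; [j=1]; res = 11; val = 0; [i=2]; val = 0; [i=3]; val = 0; [i=4]; val = 0; [i=5]; val = 0; [i=6]; val = 0; return 8 — matching result 8.
Across all 72 domain points the two functions coincide.
verdict: equivalent


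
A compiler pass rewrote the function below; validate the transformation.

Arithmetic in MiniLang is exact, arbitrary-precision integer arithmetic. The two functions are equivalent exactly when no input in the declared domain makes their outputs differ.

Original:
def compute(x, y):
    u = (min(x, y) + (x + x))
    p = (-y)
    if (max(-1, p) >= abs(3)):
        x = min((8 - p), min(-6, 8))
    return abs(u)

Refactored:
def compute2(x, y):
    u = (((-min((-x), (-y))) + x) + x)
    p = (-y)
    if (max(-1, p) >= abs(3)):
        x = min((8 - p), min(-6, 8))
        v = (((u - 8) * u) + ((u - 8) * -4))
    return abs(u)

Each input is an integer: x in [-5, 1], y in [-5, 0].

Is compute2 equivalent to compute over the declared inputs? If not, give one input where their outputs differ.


Input x=-5, y=-4: 15 from compute versus 14 from compute2.
verdict: not equivalent; witness: x=-5, y=-4


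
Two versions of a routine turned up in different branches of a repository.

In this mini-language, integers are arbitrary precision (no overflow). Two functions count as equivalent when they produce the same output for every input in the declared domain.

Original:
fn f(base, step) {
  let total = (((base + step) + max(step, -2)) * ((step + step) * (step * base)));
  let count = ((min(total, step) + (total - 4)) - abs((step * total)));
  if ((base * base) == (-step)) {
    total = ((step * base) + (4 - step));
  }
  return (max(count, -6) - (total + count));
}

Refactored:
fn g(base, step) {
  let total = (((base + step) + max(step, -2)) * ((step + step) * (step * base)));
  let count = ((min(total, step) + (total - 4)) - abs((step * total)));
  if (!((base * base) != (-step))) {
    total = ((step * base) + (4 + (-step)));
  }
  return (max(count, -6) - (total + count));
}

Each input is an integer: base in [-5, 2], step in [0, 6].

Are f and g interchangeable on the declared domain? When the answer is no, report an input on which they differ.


This is a faithful refactor — arithmetic usage differs; also comparison usage differs; also boolean connective usage differs, but the computed results match everywhere.
One worked example (base=-1, step=4) — f: total = -224; count = -1348; ((base * base) == (-step)) -> false; return 1566; g: total = -224; count = -1348; (!((base * base) != (-step))) -> false; return 1566; agreement on 1566.
Every one of the 56 inputs gives matching results.
verdict: equivalent
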